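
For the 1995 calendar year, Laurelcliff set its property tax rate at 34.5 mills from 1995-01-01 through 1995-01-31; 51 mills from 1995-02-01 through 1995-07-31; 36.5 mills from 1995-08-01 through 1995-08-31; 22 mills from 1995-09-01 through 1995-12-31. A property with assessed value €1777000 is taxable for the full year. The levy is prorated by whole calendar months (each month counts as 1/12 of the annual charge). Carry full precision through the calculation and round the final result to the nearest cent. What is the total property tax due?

1995-01-01 to 1995-01-31: 1 month at 34.5 mills → €1777000 × 3.45% × 1/12 = €5108.8750
1995-02-01 to 1995-07-31: 6 months at 51 mills → €1777000 × 5.1% × 6/12 = €45313.5000
1995-08-01 to 1995-08-31: 1 month at 36.5 mills → €1777000 × 3.65% × 1/12 = €5405.0417
1995-09-01 to 1995-12-31: 4 months at 22 mills → €1777000 × 2.2% × 4/12 = €13031.3333
Total = €68858.7500

€68858.75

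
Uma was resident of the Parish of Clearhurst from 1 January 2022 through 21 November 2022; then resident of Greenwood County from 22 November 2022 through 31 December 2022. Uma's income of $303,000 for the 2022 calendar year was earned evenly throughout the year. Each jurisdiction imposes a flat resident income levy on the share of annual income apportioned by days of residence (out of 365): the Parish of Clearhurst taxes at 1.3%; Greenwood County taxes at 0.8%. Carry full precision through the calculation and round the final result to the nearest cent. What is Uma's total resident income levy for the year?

The Parish of Clearhurst, 1 January – 21 November 2022: 325 days → $303,000 × 1.3% × 325/365 = $3,507.3288
Greenwood County, 22 November – 31 December 2022: 40 days → $303,000 × 0.8% × 40/365 = $265.6438
Total = $3,772.9726

$3,772.97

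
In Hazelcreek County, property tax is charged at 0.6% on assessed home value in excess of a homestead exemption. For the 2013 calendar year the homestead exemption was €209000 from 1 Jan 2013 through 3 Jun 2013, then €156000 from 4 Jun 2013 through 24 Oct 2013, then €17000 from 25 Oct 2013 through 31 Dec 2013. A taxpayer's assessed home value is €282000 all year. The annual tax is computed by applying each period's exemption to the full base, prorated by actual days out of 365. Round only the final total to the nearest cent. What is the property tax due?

1 Jan – 3 Jun 2013: 154 days, exemption €209000 → (€282000 − €209000) × 0.6% × 154/365 = €184.8000
4 Jun – 24 Oct 2013: 143 days, exemption €156000 → (€282000 − €156000) × 0.6% × 143/365 = €296.1863
25 Oct – 31 Dec 2013: 68 days, exemption €17000 → (€282000 − €17000) × 0.6% × 68/365 = €296.2192
Total = €777.2055

€777.21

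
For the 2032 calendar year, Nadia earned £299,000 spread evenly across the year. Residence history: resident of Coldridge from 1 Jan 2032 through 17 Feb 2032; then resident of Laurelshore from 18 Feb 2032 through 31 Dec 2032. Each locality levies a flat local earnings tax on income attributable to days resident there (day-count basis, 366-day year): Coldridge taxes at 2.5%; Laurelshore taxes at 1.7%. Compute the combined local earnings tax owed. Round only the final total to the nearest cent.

£5,396.70

Coldridge, 1 Jan – 17 Feb 2032: 48 days → £299,000 × 2.5% × 48/366 = £980.3279
Laurelshore, 18 Feb – 31 Dec 2032: 318 days → £299,000 × 1.7% × 318/366 = £4,416.3770
Total = £5,396.7049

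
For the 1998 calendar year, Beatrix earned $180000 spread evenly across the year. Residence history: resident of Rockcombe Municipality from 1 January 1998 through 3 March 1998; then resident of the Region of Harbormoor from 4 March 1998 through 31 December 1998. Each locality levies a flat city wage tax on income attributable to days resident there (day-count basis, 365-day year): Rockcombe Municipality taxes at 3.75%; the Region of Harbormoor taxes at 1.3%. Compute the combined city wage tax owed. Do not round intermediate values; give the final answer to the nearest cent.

Rockcombe Municipality, 1 January – 3 March 1998: 62 days → $180000 × 3.75% × 62/365 = $1146.5753
The Region of Harbormoor, 4 March – 31 December 1998: 303 days → $180000 × 1.3% × 303/365 = $1942.5205
Total = $3089.0959

$3089.10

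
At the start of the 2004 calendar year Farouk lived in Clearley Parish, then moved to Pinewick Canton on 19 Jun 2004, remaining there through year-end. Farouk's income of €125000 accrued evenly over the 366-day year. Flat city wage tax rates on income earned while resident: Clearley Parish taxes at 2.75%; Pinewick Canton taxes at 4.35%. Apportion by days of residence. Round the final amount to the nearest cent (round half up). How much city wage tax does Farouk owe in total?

Clearley Parish, 1 Jan – 18 Jun 2004: 170 days → €125000 × 2.75% × 170/366 = €1596.6530
Pinewick Canton, 19 Jun – 31 Dec 2004: 196 days → €125000 × 4.35% × 196/366 = €2911.8852
Total = €4508.5383

€4508.54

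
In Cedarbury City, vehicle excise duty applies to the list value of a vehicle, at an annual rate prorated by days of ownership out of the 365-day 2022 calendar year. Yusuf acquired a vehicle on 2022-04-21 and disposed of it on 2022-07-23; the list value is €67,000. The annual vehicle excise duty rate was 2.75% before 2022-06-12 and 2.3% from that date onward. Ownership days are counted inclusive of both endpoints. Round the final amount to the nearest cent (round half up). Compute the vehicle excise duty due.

2022-04-21 to 2022-06-11: 52 days at 2.75% → €67,000 × 2.75% × 52/365 = €262.4932
2022-06-12 to 2022-07-23: 42 days at 2.3% → €67,000 × 2.3% × 42/365 = €177.3205
Total = €439.8137

€439.81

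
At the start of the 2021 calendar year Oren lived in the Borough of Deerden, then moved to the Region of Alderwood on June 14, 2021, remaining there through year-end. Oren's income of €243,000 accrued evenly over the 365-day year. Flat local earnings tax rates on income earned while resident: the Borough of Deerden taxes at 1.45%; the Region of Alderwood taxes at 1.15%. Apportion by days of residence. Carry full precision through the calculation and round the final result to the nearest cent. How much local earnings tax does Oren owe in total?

The Borough of Deerden, January 1 – June 13, 2021: 164 days → €243,000 × 1.45% × 164/365 = €1,583.1616
The Region of Alderwood, June 14 – December 31, 2021: 201 days → €243,000 × 1.15% × 201/365 = €1,538.8890
Total = €3,122.0507

€3,122.05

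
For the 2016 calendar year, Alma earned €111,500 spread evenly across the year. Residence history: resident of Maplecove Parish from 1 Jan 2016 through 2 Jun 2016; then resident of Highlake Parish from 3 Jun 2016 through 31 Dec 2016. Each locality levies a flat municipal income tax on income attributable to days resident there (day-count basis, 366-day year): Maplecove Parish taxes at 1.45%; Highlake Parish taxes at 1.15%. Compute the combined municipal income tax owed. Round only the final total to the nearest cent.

€1,423.00

Maplecove Parish, 1 Jan – 2 Jun 2016: 154 days → €111,500 × 1.45% × 154/366 = €680.2719
Highlake Parish, 3 Jun – 31 Dec 2016: 212 days → €111,500 × 1.15% × 212/366 = €742.7240
Total = €1,422.9959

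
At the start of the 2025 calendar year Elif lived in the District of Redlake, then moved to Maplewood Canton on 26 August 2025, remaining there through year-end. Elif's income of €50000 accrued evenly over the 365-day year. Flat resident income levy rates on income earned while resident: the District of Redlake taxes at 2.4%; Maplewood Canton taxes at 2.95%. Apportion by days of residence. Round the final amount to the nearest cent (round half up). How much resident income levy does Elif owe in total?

€1296.44

The District of Redlake, 1 January – 25 August 2025: 237 days → €50000 × 2.4% × 237/365 = €779.1781
Maplewood Canton, 26 August – 31 December 2025: 128 days → €50000 × 2.95% × 128/365 = €517.2603
Total = €1296.4384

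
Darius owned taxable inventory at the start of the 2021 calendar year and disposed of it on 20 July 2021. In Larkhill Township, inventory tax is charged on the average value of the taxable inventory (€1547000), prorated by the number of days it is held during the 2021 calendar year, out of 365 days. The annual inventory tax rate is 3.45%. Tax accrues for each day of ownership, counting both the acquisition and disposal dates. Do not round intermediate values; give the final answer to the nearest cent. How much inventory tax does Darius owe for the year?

Days held (1 January – 20 July 2021): 201 out of 365
Tax = €1547000 × 3.45% × 201/365 = €29390.8808

€29390.88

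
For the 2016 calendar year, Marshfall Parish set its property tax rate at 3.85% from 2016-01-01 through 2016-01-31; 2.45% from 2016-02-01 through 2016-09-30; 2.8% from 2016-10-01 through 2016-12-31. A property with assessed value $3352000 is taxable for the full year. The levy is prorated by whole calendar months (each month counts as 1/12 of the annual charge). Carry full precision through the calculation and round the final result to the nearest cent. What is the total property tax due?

2016-01-01 to 2016-01-31: 1 month at 3.85% → $3352000 × 3.85% × 1/12 = $10754.3333
2016-02-01 to 2016-09-30: 8 months at 2.45% → $3352000 × 2.45% × 8/12 = $54749.3333
2016-10-01 to 2016-12-31: 3 months at 2.8% → $3352000 × 2.8% × 3/12 = $23464.0000
Total = $88967.6667

$88967.67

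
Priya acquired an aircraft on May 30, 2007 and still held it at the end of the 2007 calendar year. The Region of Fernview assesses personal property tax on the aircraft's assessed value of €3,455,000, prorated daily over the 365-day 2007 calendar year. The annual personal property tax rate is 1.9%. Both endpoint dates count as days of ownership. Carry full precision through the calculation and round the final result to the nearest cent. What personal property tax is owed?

€38,847.45

Days held (May 30 – December 31, 2007): 216 out of 365
Tax = €3,455,000 × 1.9% × 216/365 = €38,847.4521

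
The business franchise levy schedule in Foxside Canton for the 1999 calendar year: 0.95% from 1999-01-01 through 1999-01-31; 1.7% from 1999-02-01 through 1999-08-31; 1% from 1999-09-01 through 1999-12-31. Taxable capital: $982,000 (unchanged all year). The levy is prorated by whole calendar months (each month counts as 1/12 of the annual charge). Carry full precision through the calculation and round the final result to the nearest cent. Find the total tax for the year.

1999-01-01 to 1999-01-31: 1 month at 0.95% → $982,000 × 0.95% × 1/12 = $777.4167
1999-02-01 to 1999-08-31: 7 months at 1.7% → $982,000 × 1.7% × 7/12 = $9,738.1667
1999-09-01 to 1999-12-31: 4 months at 1% → $982,000 × 1% × 4/12 = $3,273.3333
Total = $13,788.9167

$13,788.92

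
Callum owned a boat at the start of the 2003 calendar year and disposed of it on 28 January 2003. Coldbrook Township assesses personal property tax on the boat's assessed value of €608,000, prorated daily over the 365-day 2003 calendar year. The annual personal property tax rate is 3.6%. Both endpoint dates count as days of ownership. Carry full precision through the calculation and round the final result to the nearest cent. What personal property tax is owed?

€1,679.08

Days held (1 January – 28 January 2003): 28 out of 365
Tax = €608,000 × 3.6% × 28/365 = €1,679.0795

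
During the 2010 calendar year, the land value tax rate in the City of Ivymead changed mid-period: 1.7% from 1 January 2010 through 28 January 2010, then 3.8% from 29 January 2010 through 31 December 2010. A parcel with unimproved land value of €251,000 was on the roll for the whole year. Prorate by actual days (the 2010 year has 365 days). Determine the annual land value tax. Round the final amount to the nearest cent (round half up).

1 January – 28 January 2010: 28 days at 1.7% → €251,000 × 1.7% × 28/365 = €327.3315
29 January – 31 December 2010: 337 days at 3.8% → €251,000 × 3.8% × 337/365 = €8,806.3178
Total = €9,133.6493

€9,133.65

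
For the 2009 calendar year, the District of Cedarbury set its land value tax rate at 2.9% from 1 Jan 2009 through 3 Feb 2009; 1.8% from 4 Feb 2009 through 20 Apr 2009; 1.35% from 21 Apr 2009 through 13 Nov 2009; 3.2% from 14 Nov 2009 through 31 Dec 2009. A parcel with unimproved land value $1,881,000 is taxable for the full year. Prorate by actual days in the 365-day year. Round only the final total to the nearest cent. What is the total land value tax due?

$34,448.07

1 Jan – 3 Feb 2009: 34 days at 2.9% → $1,881,000 × 2.9% × 34/365 = $5,081.2767
4 Feb – 20 Apr 2009: 76 days at 1.8% → $1,881,000 × 1.8% × 76/365 = $7,049.8849
21 Apr – 13 Nov 2009: 207 days at 1.35% → $1,881,000 × 1.35% × 207/365 = $14,401.2452
14 Nov – 31 Dec 2009: 48 days at 3.2% → $1,881,000 × 3.2% × 48/365 = $7,915.6603
Total = $34,448.0671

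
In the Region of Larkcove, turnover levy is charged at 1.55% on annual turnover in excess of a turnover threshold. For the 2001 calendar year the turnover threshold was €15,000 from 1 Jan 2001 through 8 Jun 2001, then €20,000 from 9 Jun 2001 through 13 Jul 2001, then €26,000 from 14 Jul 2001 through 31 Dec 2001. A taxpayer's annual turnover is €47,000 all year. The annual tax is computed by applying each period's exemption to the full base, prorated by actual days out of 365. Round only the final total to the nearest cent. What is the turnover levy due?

1 Jan – 8 Jun 2001: 159 days, exemption €15,000 → (€47,000 − €15,000) × 1.55% × 159/365 = €216.0658
9 Jun – 13 Jul 2001: 35 days, exemption €20,000 → (€47,000 − €20,000) × 1.55% × 35/365 = €40.1301
14 Jul – 31 Dec 2001: 171 days, exemption €26,000 → (€47,000 − €26,000) × 1.55% × 171/365 = €152.4945
Total = €408.6904

€408.69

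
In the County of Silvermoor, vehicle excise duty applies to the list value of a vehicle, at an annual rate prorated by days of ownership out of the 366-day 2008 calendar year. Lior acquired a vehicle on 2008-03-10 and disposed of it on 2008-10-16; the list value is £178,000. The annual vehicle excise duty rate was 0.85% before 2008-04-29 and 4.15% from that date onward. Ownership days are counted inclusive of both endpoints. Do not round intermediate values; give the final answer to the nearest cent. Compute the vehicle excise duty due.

£3,658.00

2008-03-10 to 2008-04-28: 50 days at 0.85% → £178,000 × 0.85% × 50/366 = £206.6940
2008-04-29 to 2008-10-16: 171 days at 4.15% → £178,000 × 4.15% × 171/366 = £3,451.3033
Total = £3,657.9973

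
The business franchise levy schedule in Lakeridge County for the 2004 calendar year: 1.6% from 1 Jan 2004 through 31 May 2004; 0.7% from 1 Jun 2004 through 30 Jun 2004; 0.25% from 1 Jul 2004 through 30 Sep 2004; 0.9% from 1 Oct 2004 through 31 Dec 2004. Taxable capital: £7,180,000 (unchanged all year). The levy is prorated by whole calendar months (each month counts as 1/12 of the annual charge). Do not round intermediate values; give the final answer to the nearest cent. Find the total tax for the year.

£72,697.50

1 Jan – 31 May 2004: 5 months at 1.6% → £7,180,000 × 1.6% × 5/12 = £47,866.6667
1 Jun – 30 Jun 2004: 1 month at 0.7% → £7,180,000 × 0.7% × 1/12 = £4,188.3333
1 Jul – 30 Sep 2004: 3 months at 0.25% → £7,180,000 × 0.25% × 3/12 = £4,487.5000
1 Oct – 31 Dec 2004: 3 months at 0.9% → £7,180,000 × 0.9% × 3/12 = £16,155.0000
Total = £72,697.5000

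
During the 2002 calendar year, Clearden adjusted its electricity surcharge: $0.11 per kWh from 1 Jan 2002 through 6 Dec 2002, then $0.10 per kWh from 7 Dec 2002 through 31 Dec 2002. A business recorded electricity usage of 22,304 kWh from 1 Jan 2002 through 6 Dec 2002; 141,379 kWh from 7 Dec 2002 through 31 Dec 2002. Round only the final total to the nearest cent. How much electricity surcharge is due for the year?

1 Jan – 6 Dec 2002: 22,304 kWh at $0.11/kWh → $2,453.44
7 Dec – 31 Dec 2002: 141,379 kWh at $0.10/kWh → $14,137.90

$16,591.34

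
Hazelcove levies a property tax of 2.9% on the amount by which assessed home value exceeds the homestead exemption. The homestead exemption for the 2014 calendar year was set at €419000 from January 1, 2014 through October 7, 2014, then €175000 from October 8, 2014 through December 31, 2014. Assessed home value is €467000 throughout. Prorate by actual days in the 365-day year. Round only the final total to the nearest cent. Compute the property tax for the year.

€3039.84

January 1 – October 7, 2014: 280 days, exemption €419000 → (€467000 − €419000) × 2.9% × 280/365 = €1067.8356
October 8 – December 31, 2014: 85 days, exemption €175000 → (€467000 − €175000) × 2.9% × 85/365 = €1972.0000
Total = €3039.8356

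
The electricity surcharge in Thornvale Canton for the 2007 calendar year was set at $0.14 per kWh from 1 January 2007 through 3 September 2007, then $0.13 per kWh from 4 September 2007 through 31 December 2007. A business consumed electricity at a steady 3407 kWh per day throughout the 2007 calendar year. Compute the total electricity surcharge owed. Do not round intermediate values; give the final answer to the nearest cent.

1 January – 3 September 2007: 246 days × 3407 kWh/day = 838,122 kWh at $0.14/kWh → $117,337.08
4 September – 31 December 2007: 119 days × 3407 kWh/day = 405,433 kWh at $0.13/kWh → $52,706.29

$170,043.37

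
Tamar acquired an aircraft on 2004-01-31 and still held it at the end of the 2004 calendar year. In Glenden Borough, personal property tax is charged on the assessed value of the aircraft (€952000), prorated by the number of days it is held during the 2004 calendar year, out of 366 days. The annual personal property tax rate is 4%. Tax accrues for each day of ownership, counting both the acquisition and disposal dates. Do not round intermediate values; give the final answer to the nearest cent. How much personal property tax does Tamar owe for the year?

Days held (2004-01-31 to 2004-12-31): 336 out of 366
Tax = €952000 × 4% × 336/366 = €34958.6885

€34958.69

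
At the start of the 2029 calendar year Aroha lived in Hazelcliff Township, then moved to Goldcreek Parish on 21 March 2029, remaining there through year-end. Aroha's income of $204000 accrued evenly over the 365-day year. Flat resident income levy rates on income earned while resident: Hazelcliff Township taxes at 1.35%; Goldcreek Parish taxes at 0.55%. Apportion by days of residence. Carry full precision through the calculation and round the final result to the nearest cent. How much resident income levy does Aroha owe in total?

$1475.23

Hazelcliff Township, 1 January – 20 March 2029: 79 days → $204000 × 1.35% × 79/365 = $596.0712
Goldcreek Parish, 21 March – 31 December 2029: 286 days → $204000 × 0.55% × 286/365 = $879.1562
Total = $1475.2274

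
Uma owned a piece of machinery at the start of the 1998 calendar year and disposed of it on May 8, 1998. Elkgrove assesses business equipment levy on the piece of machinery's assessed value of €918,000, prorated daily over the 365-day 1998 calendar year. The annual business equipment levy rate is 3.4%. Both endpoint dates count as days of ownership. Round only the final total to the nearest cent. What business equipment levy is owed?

€10,945.58

Days held (January 1 – May 8, 1998): 128 out of 365
Tax = €918,000 × 3.4% × 128/365 = €10,945.5781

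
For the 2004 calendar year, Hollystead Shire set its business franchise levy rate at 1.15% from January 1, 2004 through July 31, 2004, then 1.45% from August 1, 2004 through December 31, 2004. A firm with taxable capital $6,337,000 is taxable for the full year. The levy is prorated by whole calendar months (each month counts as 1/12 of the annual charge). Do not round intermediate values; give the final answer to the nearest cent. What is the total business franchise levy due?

January 1 – July 31, 2004: 7 months at 1.15% → $6,337,000 × 1.15% × 7/12 = $42,510.7083
August 1 – December 31, 2004: 5 months at 1.45% → $6,337,000 × 1.45% × 5/12 = $38,286.0417
Total = $80,796.7500

$80,796.75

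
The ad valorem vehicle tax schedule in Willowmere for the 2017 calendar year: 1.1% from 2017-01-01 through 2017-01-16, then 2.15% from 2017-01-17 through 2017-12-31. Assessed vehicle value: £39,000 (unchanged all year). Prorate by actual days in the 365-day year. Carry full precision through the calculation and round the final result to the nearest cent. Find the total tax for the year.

2017-01-01 to 2017-01-16: 16 days at 1.1% → £39,000 × 1.1% × 16/365 = £18.8055
2017-01-17 to 2017-12-31: 349 days at 2.15% → £39,000 × 2.15% × 349/365 = £801.7438
Total = £820.5493

£820.55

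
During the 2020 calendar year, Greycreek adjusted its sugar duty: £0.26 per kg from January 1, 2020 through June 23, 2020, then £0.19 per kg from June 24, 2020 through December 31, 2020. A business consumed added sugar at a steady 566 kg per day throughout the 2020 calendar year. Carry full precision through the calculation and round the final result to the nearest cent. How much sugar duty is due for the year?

£46,293.14

January 1 – June 23, 2020: 175 days × 566 kg/day = 99,050 kg at £0.26/kg → £25,753.00
June 24 – December 31, 2020: 191 days × 566 kg/day = 108,106 kg at £0.19/kg → £20,540.14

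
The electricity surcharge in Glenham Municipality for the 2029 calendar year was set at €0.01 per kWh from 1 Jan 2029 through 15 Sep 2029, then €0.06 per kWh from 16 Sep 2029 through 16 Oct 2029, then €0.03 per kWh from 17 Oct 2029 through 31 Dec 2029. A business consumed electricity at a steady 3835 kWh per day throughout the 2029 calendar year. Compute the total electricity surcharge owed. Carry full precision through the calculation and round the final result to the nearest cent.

1 Jan – 15 Sep 2029: 258 days × 3835 kWh/day = 989,430 kWh at €0.01/kWh → €9,894.30
16 Sep – 16 Oct 2029: 31 days × 3835 kWh/day = 118,885 kWh at €0.06/kWh → €7,133.10
17 Oct – 31 Dec 2029: 76 days × 3835 kWh/day = 291,460 kWh at €0.03/kWh → €8,743.80

€25,771.20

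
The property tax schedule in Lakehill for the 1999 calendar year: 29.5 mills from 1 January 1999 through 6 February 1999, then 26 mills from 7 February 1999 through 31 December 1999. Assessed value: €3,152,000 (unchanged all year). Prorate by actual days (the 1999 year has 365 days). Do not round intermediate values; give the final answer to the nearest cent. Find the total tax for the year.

1 January – 6 February 1999: 37 days at 29.5 mills → €3,152,000 × 2.95% × 37/365 = €9,425.7753
7 February – 31 December 1999: 328 days at 26 mills → €3,152,000 × 2.6% × 328/365 = €73,644.5370
Total = €83,070.3123

€83,070.31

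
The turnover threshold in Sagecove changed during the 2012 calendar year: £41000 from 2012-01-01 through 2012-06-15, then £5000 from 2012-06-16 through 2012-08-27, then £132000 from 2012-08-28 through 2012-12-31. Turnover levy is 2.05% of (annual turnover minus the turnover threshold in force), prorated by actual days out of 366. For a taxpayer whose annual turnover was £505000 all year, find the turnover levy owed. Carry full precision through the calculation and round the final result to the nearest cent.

2012-01-01 to 2012-06-15: 167 days, exemption £41000 → (£505000 − £41000) × 2.05% × 167/366 = £4340.1749
2012-06-16 to 2012-08-27: 73 days, exemption £5000 → (£505000 − £5000) × 2.05% × 73/366 = £2044.3989
2012-08-28 to 2012-12-31: 126 days, exemption £132000 → (£505000 − £132000) × 2.05% × 126/366 = £2632.4016
Total = £9016.9754

£9016.98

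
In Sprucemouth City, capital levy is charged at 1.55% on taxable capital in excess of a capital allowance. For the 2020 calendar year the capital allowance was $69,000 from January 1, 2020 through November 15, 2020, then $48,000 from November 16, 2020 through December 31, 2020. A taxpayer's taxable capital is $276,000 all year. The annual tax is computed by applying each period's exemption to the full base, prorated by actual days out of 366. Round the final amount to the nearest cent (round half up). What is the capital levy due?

January 1 – November 15, 2020: 320 days, exemption $69,000 → ($276,000 − $69,000) × 1.55% × 320/366 = $2,805.2459
November 16 – December 31, 2020: 46 days, exemption $48,000 → ($276,000 − $48,000) × 1.55% × 46/366 = $444.1639
Total = $3,249.4098

$3,249.41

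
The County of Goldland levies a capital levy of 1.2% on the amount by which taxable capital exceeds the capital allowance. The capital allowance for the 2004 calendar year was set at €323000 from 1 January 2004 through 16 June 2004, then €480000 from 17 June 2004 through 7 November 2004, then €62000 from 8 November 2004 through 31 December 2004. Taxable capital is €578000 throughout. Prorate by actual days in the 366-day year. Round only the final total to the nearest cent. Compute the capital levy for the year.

1 January – 16 June 2004: 168 days, exemption €323000 → (€578000 − €323000) × 1.2% × 168/366 = €1404.5902
17 June – 7 November 2004: 144 days, exemption €480000 → (€578000 − €480000) × 1.2% × 144/366 = €462.6885
8 November – 31 December 2004: 54 days, exemption €62000 → (€578000 − €62000) × 1.2% × 54/366 = €913.5738
Total = €2780.8525

€2780.85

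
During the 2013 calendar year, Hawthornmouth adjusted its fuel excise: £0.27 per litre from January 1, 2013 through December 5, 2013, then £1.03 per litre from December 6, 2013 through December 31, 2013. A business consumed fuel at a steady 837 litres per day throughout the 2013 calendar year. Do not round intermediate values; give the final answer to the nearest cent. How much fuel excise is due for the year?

January 1 – December 5, 2013: 339 days × 837 litres/day = 283,743 litres at £0.27/litre → £76,610.61
December 6 – December 31, 2013: 26 days × 837 litres/day = 21,762 litres at £1.03/litre → £22,414.86

£99,025.47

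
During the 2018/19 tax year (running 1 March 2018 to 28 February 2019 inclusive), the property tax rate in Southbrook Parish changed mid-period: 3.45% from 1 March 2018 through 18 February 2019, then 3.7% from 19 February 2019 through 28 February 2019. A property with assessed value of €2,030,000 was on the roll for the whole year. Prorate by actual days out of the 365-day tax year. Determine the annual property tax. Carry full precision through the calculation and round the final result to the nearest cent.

€70,174.04

1 March 2018 – 18 February 2019: 355 days at 3.45% → €2,030,000 × 3.45% × 355/365 = €68,116.2329
19 February – 28 February 2019: 10 days at 3.7% → €2,030,000 × 3.7% × 10/365 = €2,057.8082
Total = €70,174.0411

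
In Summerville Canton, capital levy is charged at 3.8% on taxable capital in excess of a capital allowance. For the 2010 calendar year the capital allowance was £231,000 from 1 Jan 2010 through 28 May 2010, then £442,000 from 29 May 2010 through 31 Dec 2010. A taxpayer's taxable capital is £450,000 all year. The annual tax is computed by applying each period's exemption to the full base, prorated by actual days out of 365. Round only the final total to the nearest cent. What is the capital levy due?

1 Jan – 28 May 2010: 148 days, exemption £231,000 → (£450,000 − £231,000) × 3.8% × 148/365 = £3,374.4000
29 May – 31 Dec 2010: 217 days, exemption £442,000 → (£450,000 − £442,000) × 3.8% × 217/365 = £180.7342
Total = £3,555.1342

£3,555.13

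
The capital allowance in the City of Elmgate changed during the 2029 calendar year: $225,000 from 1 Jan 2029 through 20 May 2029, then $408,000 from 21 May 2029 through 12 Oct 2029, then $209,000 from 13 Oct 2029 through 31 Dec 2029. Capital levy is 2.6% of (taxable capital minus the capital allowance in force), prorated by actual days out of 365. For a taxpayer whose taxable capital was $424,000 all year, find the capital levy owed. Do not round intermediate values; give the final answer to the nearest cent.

1 Jan – 20 May 2029: 140 days, exemption $225,000 → ($424,000 − $225,000) × 2.6% × 140/365 = $1,984.5479
21 May – 12 Oct 2029: 145 days, exemption $408,000 → ($424,000 − $408,000) × 2.6% × 145/365 = $165.2603
13 Oct – 31 Dec 2029: 80 days, exemption $209,000 → ($424,000 − $209,000) × 2.6% × 80/365 = $1,225.2055
Total = $3,375.0137

$3,375.01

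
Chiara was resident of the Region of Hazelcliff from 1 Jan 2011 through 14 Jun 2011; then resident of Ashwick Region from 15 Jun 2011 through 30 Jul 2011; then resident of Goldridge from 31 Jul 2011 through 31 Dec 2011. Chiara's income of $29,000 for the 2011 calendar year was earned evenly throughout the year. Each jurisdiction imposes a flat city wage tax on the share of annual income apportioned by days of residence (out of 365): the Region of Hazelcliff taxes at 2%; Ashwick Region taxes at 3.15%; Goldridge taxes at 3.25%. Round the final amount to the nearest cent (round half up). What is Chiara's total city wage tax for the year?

$774.98

The Region of Hazelcliff, 1 Jan – 14 Jun 2011: 165 days → $29,000 × 2% × 165/365 = $262.1918
Ashwick Region, 15 Jun – 30 Jul 2011: 46 days → $29,000 × 3.15% × 46/365 = $115.1260
Goldridge, 31 Jul – 31 Dec 2011: 154 days → $29,000 × 3.25% × 154/365 = $397.6575
Total = $774.9753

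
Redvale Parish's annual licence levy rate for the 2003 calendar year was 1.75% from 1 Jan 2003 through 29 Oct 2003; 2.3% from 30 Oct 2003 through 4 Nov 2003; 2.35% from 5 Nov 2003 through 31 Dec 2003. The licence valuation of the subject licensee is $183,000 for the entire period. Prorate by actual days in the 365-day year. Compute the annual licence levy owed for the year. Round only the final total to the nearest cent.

1 Jan – 29 Oct 2003: 302 days at 1.75% → $183,000 × 1.75% × 302/365 = $2,649.7397
30 Oct – 4 Nov 2003: 6 days at 2.3% → $183,000 × 2.3% × 6/365 = $69.1890
5 Nov – 31 Dec 2003: 57 days at 2.35% → $183,000 × 2.35% × 57/365 = $671.5849
Total = $3,390.5137

$3,390.51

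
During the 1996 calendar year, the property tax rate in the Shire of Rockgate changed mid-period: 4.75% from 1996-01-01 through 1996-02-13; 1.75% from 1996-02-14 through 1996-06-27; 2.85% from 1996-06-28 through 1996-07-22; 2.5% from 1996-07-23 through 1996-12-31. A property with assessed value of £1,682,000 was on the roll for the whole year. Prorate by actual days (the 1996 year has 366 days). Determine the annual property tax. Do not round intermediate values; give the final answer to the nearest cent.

£42,348.72

1996-01-01 to 1996-02-13: 44 days at 4.75% → £1,682,000 × 4.75% × 44/366 = £9,604.8634
1996-02-14 to 1996-06-27: 135 days at 1.75% → £1,682,000 × 1.75% × 135/366 = £10,857.1721
1996-06-28 to 1996-07-22: 25 days at 2.85% → £1,682,000 × 2.85% × 25/366 = £3,274.3852
1996-07-23 to 1996-12-31: 162 days at 2.5% → £1,682,000 × 2.5% × 162/366 = £18,612.2951
Total = £42,348.7158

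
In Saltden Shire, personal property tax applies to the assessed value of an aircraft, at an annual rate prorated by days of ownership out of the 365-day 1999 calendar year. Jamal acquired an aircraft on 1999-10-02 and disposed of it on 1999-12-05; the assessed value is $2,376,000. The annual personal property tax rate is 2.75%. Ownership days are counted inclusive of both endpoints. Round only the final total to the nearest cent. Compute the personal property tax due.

$11,635.89

Days held (1999-10-02 to 1999-12-05): 65 out of 365
Tax = $2,376,000 × 2.75% × 65/365 = $11,635.8904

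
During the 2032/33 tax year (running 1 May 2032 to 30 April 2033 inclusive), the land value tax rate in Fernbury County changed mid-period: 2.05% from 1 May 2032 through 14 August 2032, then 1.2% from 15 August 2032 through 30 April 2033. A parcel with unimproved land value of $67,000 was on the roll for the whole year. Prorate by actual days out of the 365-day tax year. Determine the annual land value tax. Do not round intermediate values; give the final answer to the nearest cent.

1 May – 14 August 2032: 106 days at 2.05% → $67,000 × 2.05% × 106/365 = $398.8795
15 August 2032 – 30 April 2033: 259 days at 1.2% → $67,000 × 1.2% × 259/365 = $570.5096
Total = $969.3890

$969.39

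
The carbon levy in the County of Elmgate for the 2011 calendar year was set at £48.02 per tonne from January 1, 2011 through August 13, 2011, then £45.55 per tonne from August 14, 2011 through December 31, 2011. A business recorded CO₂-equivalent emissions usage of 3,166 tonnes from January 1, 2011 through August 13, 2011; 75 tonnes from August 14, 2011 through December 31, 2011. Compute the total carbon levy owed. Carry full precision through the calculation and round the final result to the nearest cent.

January 1 – August 13, 2011: 3,166 tonnes at £48.02/tonne → £152,031.32
August 14 – December 31, 2011: 75 tonnes at £45.55/tonne → £3,416.25

£155,447.57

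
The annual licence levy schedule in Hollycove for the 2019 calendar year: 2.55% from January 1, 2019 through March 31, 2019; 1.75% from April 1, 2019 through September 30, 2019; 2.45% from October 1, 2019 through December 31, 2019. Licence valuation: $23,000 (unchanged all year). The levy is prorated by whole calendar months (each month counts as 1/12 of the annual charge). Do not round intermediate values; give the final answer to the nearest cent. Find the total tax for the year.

$488.75

January 1 – March 31, 2019: 3 months at 2.55% → $23,000 × 2.55% × 3/12 = $146.6250
April 1 – September 30, 2019: 6 months at 1.75% → $23,000 × 1.75% × 6/12 = $201.2500
October 1 – December 31, 2019: 3 months at 2.45% → $23,000 × 2.45% × 3/12 = $140.8750
Total = $488.7500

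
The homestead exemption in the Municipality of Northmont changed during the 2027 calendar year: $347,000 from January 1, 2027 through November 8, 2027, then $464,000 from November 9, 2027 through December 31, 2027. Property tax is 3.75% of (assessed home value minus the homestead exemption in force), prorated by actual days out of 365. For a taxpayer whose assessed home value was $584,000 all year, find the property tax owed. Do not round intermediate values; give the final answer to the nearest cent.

January 1 – November 8, 2027: 312 days, exemption $347,000 → ($584,000 − $347,000) × 3.75% × 312/365 = $7,596.9863
November 9 – December 31, 2027: 53 days, exemption $464,000 → ($584,000 − $464,000) × 3.75% × 53/365 = $653.4247
Total = $8,250.4110

$8,250.41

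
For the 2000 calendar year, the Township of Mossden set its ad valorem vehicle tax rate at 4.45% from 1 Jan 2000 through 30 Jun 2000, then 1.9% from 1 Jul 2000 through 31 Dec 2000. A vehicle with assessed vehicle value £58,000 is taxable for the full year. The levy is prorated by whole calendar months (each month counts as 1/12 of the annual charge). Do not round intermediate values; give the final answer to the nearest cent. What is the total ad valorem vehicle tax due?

1 Jan – 30 Jun 2000: 6 months at 4.45% → £58,000 × 4.45% × 6/12 = £1,290.5000
1 Jul – 31 Dec 2000: 6 months at 1.9% → £58,000 × 1.9% × 6/12 = £551.0000
Total = £1,841.5000

£1,841.50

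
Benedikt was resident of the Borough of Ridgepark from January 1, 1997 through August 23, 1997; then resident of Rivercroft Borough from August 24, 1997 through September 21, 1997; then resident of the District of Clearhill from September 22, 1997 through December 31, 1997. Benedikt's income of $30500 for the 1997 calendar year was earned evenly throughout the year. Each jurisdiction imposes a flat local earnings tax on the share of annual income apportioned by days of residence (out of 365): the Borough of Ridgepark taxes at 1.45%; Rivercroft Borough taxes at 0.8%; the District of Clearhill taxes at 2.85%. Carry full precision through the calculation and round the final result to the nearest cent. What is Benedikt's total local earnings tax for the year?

The Borough of Ridgepark, January 1 – August 23, 1997: 235 days → $30500 × 1.45% × 235/365 = $284.7363
Rivercroft Borough, August 24 – September 21, 1997: 29 days → $30500 × 0.8% × 29/365 = $19.3863
The District of Clearhill, September 22 – December 31, 1997: 101 days → $30500 × 2.85% × 101/365 = $240.5322
Total = $544.6548

$544.65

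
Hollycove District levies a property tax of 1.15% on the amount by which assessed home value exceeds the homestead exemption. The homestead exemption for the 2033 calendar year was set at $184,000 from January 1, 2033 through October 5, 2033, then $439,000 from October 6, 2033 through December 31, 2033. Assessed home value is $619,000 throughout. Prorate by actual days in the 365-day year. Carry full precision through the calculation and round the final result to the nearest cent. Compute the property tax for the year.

$4,303.52

January 1 – October 5, 2033: 278 days, exemption $184,000 → ($619,000 − $184,000) × 1.15% × 278/365 = $3,810.1233
October 6 – December 31, 2033: 87 days, exemption $439,000 → ($619,000 − $439,000) × 1.15% × 87/365 = $493.3973
Total = $4,303.5205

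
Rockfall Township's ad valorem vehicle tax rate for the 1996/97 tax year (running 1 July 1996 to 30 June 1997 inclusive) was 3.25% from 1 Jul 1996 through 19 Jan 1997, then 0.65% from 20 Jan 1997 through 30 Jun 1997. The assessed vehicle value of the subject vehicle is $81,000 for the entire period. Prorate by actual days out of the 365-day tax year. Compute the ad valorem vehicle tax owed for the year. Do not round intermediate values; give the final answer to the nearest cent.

$1,697.78

1 Jul 1996 – 19 Jan 1997: 203 days at 3.25% → $81,000 × 3.25% × 203/365 = $1,464.1027
20 Jan – 30 Jun 1997: 162 days at 0.65% → $81,000 × 0.65% × 162/365 = $233.6795
Total = $1,697.7822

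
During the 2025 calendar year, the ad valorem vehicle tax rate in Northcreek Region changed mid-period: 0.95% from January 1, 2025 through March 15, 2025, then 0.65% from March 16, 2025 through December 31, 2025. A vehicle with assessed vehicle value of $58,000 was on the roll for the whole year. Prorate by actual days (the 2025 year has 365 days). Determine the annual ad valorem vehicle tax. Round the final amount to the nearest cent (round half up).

January 1 – March 15, 2025: 74 days at 0.95% → $58,000 × 0.95% × 74/365 = $111.7096
March 16 – December 31, 2025: 291 days at 0.65% → $58,000 × 0.65% × 291/365 = $300.5671
Total = $412.2767

$412.28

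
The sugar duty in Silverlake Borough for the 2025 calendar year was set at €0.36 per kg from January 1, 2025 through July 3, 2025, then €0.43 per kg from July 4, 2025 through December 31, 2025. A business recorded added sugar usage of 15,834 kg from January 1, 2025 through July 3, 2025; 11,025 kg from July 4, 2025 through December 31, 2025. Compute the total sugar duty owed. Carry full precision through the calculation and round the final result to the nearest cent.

January 1 – July 3, 2025: 15,834 kg at €0.36/kg → €5,700.24
July 4 – December 31, 2025: 11,025 kg at €0.43/kg → €4,740.75

€10,440.99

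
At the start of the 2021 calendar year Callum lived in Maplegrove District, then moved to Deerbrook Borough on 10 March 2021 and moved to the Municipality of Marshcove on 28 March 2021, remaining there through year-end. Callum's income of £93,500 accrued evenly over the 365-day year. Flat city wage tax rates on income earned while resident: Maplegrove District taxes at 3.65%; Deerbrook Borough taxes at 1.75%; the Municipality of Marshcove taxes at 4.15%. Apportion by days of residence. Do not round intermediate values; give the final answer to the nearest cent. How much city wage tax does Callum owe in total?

Maplegrove District, 1 January – 9 March 2021: 68 days → £93,500 × 3.65% × 68/365 = £635.8000
Deerbrook Borough, 10 March – 27 March 2021: 18 days → £93,500 × 1.75% × 18/365 = £80.6918
The Municipality of Marshcove, 28 March – 31 December 2021: 279 days → £93,500 × 4.15% × 279/365 = £2,965.9993
Total = £3,682.4911

£3,682.49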